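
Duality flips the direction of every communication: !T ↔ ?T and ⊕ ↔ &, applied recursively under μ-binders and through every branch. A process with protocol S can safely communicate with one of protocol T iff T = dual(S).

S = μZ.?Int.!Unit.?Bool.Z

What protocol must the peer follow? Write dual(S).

μZ.!Int.?Unit.!Bool.Z

μZ ↦ μZ  (rec unchanged)
  ?Int ↦ !Int
    !Unit ↦ ?Unit
      ?Bool ↦ !Bool
        dual(Z) = Z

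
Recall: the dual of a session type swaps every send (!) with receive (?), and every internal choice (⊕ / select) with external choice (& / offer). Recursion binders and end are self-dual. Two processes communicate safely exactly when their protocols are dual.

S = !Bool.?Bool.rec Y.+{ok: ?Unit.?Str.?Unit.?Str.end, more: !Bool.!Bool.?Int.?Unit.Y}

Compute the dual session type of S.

!Bool = ?Bool
  ?Bool = !Bool
    rec Y = rec Y  (μ self-dual)
      +{ok,more} = &{ok,more}  (internal→external)
        [ok]
          ?Unit = !Unit
            ?Str = !Str
              ?Unit = !Unit
                ?Str = !Str
                  end self-dual
        [more]
          !Bool = ?Bool
            !Bool = ?Bool
              ?Int = !Int
                ?Unit = !Unit
                  Y self-dual

?Bool.!Bool.rec Y.&{ok: !Unit.!Str.!Unit.!Str.end, more: ?Bool.?Bool.!Int.!Unit.Y}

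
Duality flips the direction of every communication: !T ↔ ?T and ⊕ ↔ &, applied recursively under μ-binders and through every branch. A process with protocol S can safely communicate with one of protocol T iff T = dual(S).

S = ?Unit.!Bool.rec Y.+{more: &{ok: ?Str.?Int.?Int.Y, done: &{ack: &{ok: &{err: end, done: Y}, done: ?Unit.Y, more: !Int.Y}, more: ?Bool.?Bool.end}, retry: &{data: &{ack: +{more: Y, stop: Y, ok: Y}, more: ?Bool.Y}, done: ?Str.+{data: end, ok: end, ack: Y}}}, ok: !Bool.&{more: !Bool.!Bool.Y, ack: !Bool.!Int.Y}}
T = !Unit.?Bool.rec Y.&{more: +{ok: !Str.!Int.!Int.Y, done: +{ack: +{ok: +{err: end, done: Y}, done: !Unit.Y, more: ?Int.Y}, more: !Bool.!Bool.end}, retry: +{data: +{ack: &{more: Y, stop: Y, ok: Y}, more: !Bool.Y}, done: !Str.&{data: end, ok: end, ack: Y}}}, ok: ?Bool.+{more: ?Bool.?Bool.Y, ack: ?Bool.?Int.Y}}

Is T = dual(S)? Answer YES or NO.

YES

?Unit ‖ !Unit  ✓
  !Bool ‖ ?Bool  ✓
    rec Y ‖ rec Y  ✓ (rec unchanged)
      +{more,ok} ‖ &{more,ok}  ✓ labels match
        case more:
          &{ok,done,retry} ‖ +{ok,done,retry}  ✓ labels match
            case ok:
              ?Str ‖ !Str  ✓
                ?Int ‖ !Int  ✓
                  ?Int ‖ !Int  ✓
                    Y ‖ Y  ✓
            case done:
              &{ack,more} ‖ +{ack,more}  ✓ labels match
                case ack:
                  &{ok,done,more} ‖ +{ok,done,more}  ✓ labels match
                    case ok:
                      &{err,done} ‖ +{err,done}  ✓ labels match
                        case err:
                          end ‖ end  ✓
                        case done:
                          Y ‖ Y  ✓
                    case done:
                      ?Unit ‖ !Unit  ✓
                        Y ‖ Y  ✓
                    case more:
                      !Int ‖ ?Int  ✓
                        Y ‖ Y  ✓
                case more:
                  ?Bool ‖ !Bool  ✓
                    ?Bool ‖ !Bool  ✓
                      end ‖ end  ✓
            case retry:
              &{data,done} ‖ +{data,done}  ✓ labels match
                case data:
                  &{ack,more} ‖ +{ack,more}  ✓ labels match
                    case ack:
                      +{more,stop,ok} ‖ &{more,stop,ok}  ✓ labels match
                        case more:
                          Y ‖ Y  ✓
                        case stop:
                          Y ‖ Y  ✓
                        case ok:
                          Y ‖ Y  ✓
                    case more:
                      ?Bool ‖ !Bool  ✓
                        Y ‖ Y  ✓
                case done:
                  ?Str ‖ !Str  ✓
                    +{data,ok,ack} ‖ &{data,ok,ack}  ✓ labels match
                      case data:
                        end ‖ end  ✓
                      case ok:
                        end ‖ end  ✓
                      case ack:
                        Y ‖ Y  ✓
        case ok:
          !Bool ‖ ?Bool  ✓
            &{more,ack} ‖ +{more,ack}  ✓ labels match
              case more:
                !Bool ‖ ?Bool  ✓
                  !Bool ‖ ?Bool  ✓
                    Y ‖ Y  ✓
              case ack:
                !Bool ‖ ?Bool  ✓
                  !Int ‖ ?Int  ✓
                    Y ‖ Y  ✓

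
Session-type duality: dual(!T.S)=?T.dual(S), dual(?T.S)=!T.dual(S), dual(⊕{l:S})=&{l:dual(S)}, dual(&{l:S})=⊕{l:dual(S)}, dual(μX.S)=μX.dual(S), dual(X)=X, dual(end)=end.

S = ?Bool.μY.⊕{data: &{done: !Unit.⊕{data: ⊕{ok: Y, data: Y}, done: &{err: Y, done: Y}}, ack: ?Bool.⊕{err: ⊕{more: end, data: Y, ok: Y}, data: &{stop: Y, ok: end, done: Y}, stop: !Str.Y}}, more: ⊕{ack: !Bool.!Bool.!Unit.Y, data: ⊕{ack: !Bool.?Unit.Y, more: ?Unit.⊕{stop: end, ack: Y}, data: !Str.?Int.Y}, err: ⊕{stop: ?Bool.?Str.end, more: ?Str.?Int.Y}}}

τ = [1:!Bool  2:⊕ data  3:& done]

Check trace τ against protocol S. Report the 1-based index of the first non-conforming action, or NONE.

step 1: got !Bool, protocol expects ?Bool  ✗

1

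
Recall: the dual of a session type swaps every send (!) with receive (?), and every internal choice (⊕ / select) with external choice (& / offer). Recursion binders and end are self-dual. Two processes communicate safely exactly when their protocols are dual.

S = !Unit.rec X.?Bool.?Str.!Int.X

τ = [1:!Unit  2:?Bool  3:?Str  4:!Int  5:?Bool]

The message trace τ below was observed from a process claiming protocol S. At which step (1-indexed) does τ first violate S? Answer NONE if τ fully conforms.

[1] !Unit  ✓  state: rec X.…
[2] ?Bool  ✓  state: ?Str.!Int.rec X.…
[3] ?Str  ✓  state: !Int.rec X.…
[4] !Int  ✓  state: rec X.…
[5] ?Bool  ✓  state: ?Str.!Int.rec X.…
τ conforms to S (length 5)

NONE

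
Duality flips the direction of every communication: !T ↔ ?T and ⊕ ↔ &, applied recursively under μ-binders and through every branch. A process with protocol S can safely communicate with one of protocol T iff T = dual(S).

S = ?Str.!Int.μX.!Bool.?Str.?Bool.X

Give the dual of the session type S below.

!Str.?Int.μX.?Bool.!Str.!Bool.X

?Str = !Str
  !Int = ?Int
    μX = μX  (binder kept)
      !Bool = ?Bool
        ?Str = !Str
          ?Bool = !Bool
            dual(X) = X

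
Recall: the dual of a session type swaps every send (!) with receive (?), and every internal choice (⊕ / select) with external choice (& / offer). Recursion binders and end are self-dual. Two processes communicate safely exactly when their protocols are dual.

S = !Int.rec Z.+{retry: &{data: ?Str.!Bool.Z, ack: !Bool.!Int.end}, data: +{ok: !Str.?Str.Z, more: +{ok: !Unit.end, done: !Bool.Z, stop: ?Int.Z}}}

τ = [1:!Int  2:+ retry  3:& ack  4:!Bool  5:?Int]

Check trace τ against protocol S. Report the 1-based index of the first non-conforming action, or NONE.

step 1: !Int  ✓  cont: rec Z.…
step 2: + retry  ✓  cont: &{data: ?Str.!Bool.rec Z.…, ack: !Bool.!Int.end}
step 3: & ack  ✓  cont: !Bool.!Int.end
step 4: !Bool  ✓  cont: !Int.end
step 5: got ?Int, protocol expects !Int  ✗

5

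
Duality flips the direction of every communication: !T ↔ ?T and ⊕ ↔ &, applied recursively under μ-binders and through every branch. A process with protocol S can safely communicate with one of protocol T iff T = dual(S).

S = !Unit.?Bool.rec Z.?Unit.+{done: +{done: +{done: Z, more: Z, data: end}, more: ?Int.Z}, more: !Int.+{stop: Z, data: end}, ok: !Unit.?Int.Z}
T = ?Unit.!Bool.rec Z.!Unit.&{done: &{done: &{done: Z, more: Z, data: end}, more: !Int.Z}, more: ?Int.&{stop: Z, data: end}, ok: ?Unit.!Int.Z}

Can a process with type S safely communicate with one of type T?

!Unit | ?Unit  ✓
  ?Bool | !Bool  ✓
    rec Z | rec Z  ✓ (μ self-dual)
      ?Unit | !Unit  ✓
        +{done,more,ok} | &{done,more,ok}  ✓ labels match
          • done:
            +{done,more} | &{done,more}  ✓ labels match
              • done:
                +{done,more,data} | &{done,more,data}  ✓ labels match
                  • done:
                    Z | Z  ✓
                  • more:
                    Z | Z  ✓
                  • data:
                    end | end  ✓
              • more:
                ?Int | !Int  ✓
                  Z | Z  ✓
          • more:
            !Int | ?Int  ✓
              +{stop,data} | &{stop,data}  ✓ labels match
                • stop:
                  Z | Z  ✓
                • data:
                  end | end  ✓
          • ok:
            !Unit | ?Unit  ✓
              ?Int | !Int  ✓
                Z | Z  ✓

YES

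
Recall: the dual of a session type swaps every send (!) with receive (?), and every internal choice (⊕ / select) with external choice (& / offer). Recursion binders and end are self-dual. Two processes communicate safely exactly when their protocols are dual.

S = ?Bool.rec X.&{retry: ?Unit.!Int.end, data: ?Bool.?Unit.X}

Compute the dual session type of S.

?Bool = !Bool
  rec X = rec X  (rec unchanged)
    &{retry,data} = +{retry,data}  (offer→select)
      case retry:
        ?Unit = !Unit
          !Int = ?Int
            end self-dual
      case data:
        ?Bool = !Bool
          ?Unit = !Unit
            X self-dual

!Bool.rec X.+{retry: !Unit.?Int.end, data: !Bool.!Unit.X}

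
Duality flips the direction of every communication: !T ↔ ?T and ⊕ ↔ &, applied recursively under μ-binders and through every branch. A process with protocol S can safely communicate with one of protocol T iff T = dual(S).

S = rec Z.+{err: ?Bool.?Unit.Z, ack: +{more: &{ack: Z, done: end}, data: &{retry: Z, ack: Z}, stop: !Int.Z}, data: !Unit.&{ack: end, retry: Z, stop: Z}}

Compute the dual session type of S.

rec Z ↦ rec Z  (binder kept)
  +{err,ack,data} ↦ &{err,ack,data}  (internal→external)
    [err]
      ?Bool ↦ !Bool
        ?Unit ↦ !Unit
          Z ↦ Z
    [ack]
      +{more,data,stop} ↦ &{more,data,stop}  (internal→external)
        [more]
          &{ack,done} ↦ +{ack,done}  (external→internal)
            [ack]
              Z ↦ Z
            [done]
              end ↦ end
        [data]
          &{retry,ack} ↦ +{retry,ack}  (external→internal)
            [retry]
              Z ↦ Z
            [ack]
              Z ↦ Z
        [stop]
          !Int ↦ ?Int
            Z ↦ Z
    [data]
      !Unit ↦ ?Unit
        &{ack,retry,stop} ↦ +{ack,retry,stop}  (external→internal)
          [ack]
            end ↦ end
          [retry]
            Z ↦ Z
          [stop]
            Z ↦ Z

rec Z.&{err: !Bool.!Unit.Z, ack: &{more: +{ack: Z, done: end}, data: +{retry: Z, ack: Z}, stop: ?Int.Z}, data: ?Unit.+{ack: end, retry: Z, stop: Z}}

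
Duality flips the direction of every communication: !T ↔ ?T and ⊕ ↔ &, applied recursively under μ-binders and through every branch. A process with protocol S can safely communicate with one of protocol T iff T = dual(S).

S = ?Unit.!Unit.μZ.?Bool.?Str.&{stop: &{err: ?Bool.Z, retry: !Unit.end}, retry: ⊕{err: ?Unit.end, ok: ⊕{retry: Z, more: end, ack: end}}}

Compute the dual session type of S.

!Unit.?Unit.μZ.!Bool.!Str.⊕{stop: ⊕{err: !Bool.Z, retry: ?Unit.end}, retry: &{err: !Unit.end, ok: &{retry: Z, more: end, ack: end}}}

?Unit ↦ !Unit
  !Unit ↦ ?Unit
    μZ ↦ μZ  (rec unchanged)
      ?Bool ↦ !Bool
        ?Str ↦ !Str
          &{stop,retry} ↦ ⊕{stop,retry}  (&→⊕)
            • stop:
              &{err,retry} ↦ ⊕{err,retry}  (&→⊕)
                • err:
                  ?Bool ↦ !Bool
                    Z ↦ Z
                • retry:
                  !Unit ↦ ?Unit
                    end ↦ end
            • retry:
              ⊕{err,ok} ↦ &{err,ok}  (internal→external)
                • err:
                  ?Unit ↦ !Unit
                    end ↦ end
                • ok:
                  ⊕{retry,more,ack} ↦ &{retry,more,ack}  (internal→external)
                    • retry:
                      Z ↦ Z
                    • more:
                      end ↦ end
                    • ack:
                      end ↦ end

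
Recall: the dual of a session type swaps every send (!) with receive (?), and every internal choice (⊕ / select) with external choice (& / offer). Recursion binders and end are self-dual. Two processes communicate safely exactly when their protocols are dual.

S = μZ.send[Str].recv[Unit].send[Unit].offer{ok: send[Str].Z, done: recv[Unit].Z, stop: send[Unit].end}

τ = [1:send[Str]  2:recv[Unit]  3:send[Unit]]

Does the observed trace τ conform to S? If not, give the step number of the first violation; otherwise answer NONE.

[1] send[Str]  match  cont: recv[Unit].send[Unit].offer{ok: send[Str].μZ.…, done: recv[Unit].μZ.…, stop: send[Unit].end}
[2] recv[Unit]  match  cont: send[Unit].offer{ok: send[Str].μZ.…, done: recv[Unit].μZ.…, stop: send[Unit].end}
[3] send[Unit]  match  cont: offer{ok: send[Str].μZ.…, done: recv[Unit].μZ.…, stop: send[Unit].end}
all 3 steps conform

NONE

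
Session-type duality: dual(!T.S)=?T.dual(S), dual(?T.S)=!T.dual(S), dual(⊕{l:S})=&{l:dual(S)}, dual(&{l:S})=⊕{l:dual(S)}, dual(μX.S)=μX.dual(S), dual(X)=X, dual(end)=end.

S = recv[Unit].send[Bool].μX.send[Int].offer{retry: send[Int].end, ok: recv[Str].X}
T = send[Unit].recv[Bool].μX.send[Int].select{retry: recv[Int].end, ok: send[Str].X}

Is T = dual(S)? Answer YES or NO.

recv[Unit] ‖ send[Unit]  ok
  send[Bool] ‖ recv[Bool]  ok
    μX ‖ μX  ok (binder kept)
      send[Int] ‖ send[Int]  ✗ same direction on both sides — not dual

NO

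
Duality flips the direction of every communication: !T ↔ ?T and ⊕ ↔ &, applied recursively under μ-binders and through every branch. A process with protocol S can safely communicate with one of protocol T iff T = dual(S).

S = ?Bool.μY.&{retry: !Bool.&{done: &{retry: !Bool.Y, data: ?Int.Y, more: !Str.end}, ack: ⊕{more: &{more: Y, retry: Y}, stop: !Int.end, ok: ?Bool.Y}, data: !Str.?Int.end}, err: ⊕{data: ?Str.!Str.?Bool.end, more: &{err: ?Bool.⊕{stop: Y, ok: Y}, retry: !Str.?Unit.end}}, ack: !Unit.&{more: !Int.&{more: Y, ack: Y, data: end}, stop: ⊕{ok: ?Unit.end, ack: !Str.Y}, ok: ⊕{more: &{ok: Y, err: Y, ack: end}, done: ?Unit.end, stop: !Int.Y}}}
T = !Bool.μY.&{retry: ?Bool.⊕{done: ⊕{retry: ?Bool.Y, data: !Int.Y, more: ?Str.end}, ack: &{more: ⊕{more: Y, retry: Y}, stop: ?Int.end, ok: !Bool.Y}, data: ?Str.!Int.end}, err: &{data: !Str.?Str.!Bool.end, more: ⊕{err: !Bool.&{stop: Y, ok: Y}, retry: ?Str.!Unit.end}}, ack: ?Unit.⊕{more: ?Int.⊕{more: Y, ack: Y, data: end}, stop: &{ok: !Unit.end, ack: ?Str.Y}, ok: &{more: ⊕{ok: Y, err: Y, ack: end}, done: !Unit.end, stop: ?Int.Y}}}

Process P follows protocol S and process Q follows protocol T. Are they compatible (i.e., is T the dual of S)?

?Bool vs !Bool  ok
  μY vs μY  ok (μ self-dual)
    &{retry,err,ack} vs &{retry,err,ack}  ✗ choice polarity not flipped — not dual

NO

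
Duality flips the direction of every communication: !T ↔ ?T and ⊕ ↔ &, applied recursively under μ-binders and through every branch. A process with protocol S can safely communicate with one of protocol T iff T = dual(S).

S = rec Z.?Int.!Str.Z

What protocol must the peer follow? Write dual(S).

rec Z → rec Z  (binder kept)
  ?Int → !Int
    !Str → ?Str
      Z ↦ Z

rec Z.!Int.?Str.Z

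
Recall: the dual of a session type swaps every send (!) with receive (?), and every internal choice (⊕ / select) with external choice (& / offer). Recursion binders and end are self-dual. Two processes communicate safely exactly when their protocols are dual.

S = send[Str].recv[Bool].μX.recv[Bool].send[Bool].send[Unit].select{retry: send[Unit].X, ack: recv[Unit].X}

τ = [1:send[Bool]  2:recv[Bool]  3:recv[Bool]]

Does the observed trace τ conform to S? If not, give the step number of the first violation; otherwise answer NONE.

[1] got send[Bool], protocol expects send[Str]  ✗

1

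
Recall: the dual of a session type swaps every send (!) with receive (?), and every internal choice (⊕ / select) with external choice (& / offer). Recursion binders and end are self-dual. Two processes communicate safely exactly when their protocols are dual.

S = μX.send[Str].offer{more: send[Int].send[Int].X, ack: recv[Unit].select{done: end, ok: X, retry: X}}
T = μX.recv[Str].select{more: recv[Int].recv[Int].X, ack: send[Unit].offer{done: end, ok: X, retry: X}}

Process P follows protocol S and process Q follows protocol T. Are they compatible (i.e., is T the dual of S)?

μX ‖ μX  ok (binder kept)
  send[Str] ‖ recv[Str]  ok
    offer{more,ack} ‖ select{more,ack}  ok same labels
      • more:
        send[Int] ‖ recv[Int]  ok
          send[Int] ‖ recv[Int]  ok
            X ‖ X  ok
      • ack:
        recv[Unit] ‖ send[Unit]  ok
          select{done,ok,retry} ‖ offer{done,ok,retry}  ok same labels
            • done:
              end ‖ end  ok
            • ok:
              X ‖ X  ok
            • retry:
              X ‖ X  ok

YES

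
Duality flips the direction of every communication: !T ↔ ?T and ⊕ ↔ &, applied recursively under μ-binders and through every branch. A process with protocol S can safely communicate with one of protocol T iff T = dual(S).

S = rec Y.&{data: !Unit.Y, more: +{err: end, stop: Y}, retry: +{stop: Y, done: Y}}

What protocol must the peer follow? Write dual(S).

rec Y → rec Y  (rec unchanged)
  &{data,more,retry} → +{data,more,retry}  (external→internal)
    • data:
      !Unit → ?Unit
        dual(Y) = Y
    • more:
      +{err,stop} → &{err,stop}  (select→offer)
        • err:
          dual(end) = end
        • stop:
          dual(Y) = Y
    • retry:
      +{stop,done} → &{stop,done}  (select→offer)
        • stop:
          dual(Y) = Y
        • done:
          dual(Y) = Y

rec Y.+{data: ?Unit.Y, more: &{err: end, stop: Y}, retry: &{stop: Y, done: Y}}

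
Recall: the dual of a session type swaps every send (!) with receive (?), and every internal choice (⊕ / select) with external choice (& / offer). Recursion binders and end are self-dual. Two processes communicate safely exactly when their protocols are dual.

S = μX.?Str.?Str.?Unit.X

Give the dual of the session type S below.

μX → μX  (μ self-dual)
  ?Str → !Str
    ?Str → !Str
      ?Unit → !Unit
        X self-dual

μX.!Str.!Str.!Unit.X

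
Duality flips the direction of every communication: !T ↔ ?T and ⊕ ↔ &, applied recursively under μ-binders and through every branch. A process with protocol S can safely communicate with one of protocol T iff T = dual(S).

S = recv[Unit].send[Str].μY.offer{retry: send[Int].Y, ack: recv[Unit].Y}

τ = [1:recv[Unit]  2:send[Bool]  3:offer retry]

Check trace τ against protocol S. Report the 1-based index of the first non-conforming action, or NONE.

step 1: recv[Unit]  match  residual = send[Str].μY.…
step 2: got send[Bool], protocol expects send[Str]  ✗

2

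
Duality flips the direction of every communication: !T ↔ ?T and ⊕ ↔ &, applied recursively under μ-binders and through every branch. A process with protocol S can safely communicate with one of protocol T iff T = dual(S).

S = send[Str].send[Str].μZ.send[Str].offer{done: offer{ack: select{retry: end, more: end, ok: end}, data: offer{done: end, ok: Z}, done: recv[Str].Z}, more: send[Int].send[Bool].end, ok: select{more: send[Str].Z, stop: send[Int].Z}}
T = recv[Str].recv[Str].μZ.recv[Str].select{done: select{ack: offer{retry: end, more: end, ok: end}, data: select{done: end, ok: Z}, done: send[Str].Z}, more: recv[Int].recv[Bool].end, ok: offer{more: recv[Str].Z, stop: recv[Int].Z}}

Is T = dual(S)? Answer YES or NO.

send[Str] | recv[Str]  ok
  send[Str] | recv[Str]  ok
    μZ | μZ  ok (rec unchanged)
      send[Str] | recv[Str]  ok
        offer{done,more,ok} | select{done,more,ok}  ok label sets agree
          case done:
            offer{ack,data,done} | select{ack,data,done}  ok label sets agree
              case ack:
                select{retry,more,ok} | offer{retry,more,ok}  ok label sets agree
                  case retry:
                    end | end  ok
                  case more:
                    end | end  ok
                  case ok:
                    end | end  ok
              case data:
                offer{done,ok} | select{done,ok}  ok label sets agree
                  case done:
                    end | end  ok
                  case ok:
                    Z | Z  ok
              case done:
                recv[Str] | send[Str]  ok
                  Z | Z  ok
          case more:
            send[Int] | recv[Int]  ok
              send[Bool] | recv[Bool]  ok
                end | end  ok
          case ok:
            select{more,stop} | offer{more,stop}  ok label sets agree
              case more:
                send[Str] | recv[Str]  ok
                  Z | Z  ok
              case stop:
                send[Int] | recv[Int]  ok
                  Z | Z  ok

YES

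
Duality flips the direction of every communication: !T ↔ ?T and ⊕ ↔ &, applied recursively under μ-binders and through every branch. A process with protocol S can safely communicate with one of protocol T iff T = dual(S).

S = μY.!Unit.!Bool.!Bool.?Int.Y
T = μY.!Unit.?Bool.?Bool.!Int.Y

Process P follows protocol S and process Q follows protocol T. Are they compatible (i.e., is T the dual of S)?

μY vs μY  ✓ (binder kept)
  !Unit vs !Unit  ✗ same direction on both sides — not dual

NO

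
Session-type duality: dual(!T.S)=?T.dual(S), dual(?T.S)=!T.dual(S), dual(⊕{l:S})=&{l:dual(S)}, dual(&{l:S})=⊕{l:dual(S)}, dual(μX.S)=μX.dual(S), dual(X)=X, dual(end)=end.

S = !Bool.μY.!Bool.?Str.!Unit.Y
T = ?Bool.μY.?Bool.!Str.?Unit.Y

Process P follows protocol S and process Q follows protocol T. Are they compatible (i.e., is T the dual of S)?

!Bool vs ?Bool  ok
  μY vs μY  ok (rec unchanged)
    !Bool vs ?Bool  ok
      ?Str vs !Str  ok
        !Unit vs ?Unit  ok
          Y vs Y  ok

YES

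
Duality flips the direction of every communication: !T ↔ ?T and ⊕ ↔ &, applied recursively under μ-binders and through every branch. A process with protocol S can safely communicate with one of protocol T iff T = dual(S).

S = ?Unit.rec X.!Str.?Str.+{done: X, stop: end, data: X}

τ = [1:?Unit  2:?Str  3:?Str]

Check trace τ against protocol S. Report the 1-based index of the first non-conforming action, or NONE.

2

@1 ?Unit  ✓  residual = rec X.…
@2 got ?Str, protocol expects !Str  ✗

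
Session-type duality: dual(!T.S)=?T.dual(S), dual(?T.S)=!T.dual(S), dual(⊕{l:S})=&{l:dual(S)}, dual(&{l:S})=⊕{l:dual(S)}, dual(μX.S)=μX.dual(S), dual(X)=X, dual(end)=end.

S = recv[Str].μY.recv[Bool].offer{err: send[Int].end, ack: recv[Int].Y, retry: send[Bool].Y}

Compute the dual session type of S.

send[Str].μY.send[Bool].select{err: recv[Int].end, ack: send[Int].Y, retry: recv[Bool].Y}

recv[Str] → send[Str]
  μY → μY  (μ self-dual)
    recv[Bool] → send[Bool]
      offer{err,ack,retry} → select{err,ack,retry}  (&→⊕)
        • err:
          send[Int] → recv[Int]
            end self-dual
        • ack:
          recv[Int] → send[Int]
            Y self-dual
        • retry:
          send[Bool] → recv[Bool]
            Y self-dual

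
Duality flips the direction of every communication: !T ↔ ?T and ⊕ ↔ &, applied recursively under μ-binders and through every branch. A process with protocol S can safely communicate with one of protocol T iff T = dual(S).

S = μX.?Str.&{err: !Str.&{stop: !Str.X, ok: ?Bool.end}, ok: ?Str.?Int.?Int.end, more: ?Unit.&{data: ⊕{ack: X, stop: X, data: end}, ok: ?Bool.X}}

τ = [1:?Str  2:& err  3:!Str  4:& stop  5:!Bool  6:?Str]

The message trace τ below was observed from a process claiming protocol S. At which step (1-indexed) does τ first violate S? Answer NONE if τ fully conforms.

5

step 1: ?Str  ok  residual = &{err: !Str.&{stop: !Str.μX.…, ok: ?Bool.end}, ok: ?Str.?Int.?Int.end, more: ?Unit.&{data: ⊕{ack: μX.…, stop: μX.…, data: end}, ok: ?Bool.μX.…}}
step 2: & err  ok  residual = !Str.&{stop: !Str.μX.…, ok: ?Bool.end}
step 3: !Str  ok  residual = &{stop: !Str.μX.…, ok: ?Bool.end}
step 4: & stop  ok  residual = !Str.μX.…
step 5: got !Bool, protocol expects !Str  ✗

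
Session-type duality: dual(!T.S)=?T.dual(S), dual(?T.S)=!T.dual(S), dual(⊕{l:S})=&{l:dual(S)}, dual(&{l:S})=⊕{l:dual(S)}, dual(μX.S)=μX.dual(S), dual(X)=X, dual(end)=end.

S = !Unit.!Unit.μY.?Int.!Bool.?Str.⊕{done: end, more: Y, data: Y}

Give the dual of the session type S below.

!Unit ↦ ?Unit
  !Unit ↦ ?Unit
    μY ↦ μY  (binder kept)
      ?Int ↦ !Int
        !Bool ↦ ?Bool
          ?Str ↦ !Str
            ⊕{done,more,data} ↦ &{done,more,data}  (⊕→&)
              case done:
                dual(end) = end
              case more:
                dual(Y) = Y
              case data:
                dual(Y) = Y

?Unit.?Unit.μY.!Int.?Bool.!Str.&{done: end, more: Y, data: Y}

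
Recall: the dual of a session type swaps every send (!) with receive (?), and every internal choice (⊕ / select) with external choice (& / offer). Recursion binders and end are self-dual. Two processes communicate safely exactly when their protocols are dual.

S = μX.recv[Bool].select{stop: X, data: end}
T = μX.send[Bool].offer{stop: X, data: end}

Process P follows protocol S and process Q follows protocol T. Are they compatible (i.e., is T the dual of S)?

YES

μX ‖ μX  ✓ (μ self-dual)
  recv[Bool] ‖ send[Bool]  ✓
    select{stop,data} ‖ offer{stop,data}  ✓ label sets agree
      case stop:
        X ‖ X  ✓
      case data:
        end ‖ end  ✓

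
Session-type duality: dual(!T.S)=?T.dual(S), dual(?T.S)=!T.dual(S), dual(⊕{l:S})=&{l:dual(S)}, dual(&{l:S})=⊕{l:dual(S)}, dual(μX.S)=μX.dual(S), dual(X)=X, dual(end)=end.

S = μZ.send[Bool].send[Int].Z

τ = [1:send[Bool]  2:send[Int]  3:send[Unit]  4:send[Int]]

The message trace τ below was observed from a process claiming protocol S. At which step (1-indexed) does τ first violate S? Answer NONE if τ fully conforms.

[1] send[Bool]  ✓  now at send[Int].μZ.…
[2] send[Int]  ✓  now at μZ.…
[3] got send[Unit], protocol expects send[Bool]  ✗

3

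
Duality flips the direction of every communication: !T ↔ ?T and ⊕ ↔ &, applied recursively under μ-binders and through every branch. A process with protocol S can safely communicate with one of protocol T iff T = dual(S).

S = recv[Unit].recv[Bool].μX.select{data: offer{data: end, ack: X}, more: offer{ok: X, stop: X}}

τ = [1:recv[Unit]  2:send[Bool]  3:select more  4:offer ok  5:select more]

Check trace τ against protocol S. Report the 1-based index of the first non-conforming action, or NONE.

2

step 1: recv[Unit]  ok  residual = recv[Bool].μX.…
step 2: got send[Bool], protocol expects recv[Bool]  ✗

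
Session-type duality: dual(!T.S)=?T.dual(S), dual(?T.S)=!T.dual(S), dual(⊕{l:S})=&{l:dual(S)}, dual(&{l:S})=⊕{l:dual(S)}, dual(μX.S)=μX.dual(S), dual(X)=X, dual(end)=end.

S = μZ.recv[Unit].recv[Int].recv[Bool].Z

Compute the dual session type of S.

μZ.send[Unit].send[Int].send[Bool].Z

μZ → μZ  (rec unchanged)
  recv[Unit] → send[Unit]
    recv[Int] → send[Int]
      recv[Bool] → send[Bool]
        dual(Z) = Z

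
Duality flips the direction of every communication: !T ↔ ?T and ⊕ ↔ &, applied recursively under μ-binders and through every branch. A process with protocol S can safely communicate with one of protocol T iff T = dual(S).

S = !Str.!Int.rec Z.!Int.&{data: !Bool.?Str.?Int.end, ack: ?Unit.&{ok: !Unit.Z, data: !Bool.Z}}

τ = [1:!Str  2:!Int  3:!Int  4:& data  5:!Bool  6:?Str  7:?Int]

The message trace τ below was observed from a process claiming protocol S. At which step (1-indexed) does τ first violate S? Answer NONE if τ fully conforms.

NONE

step 1: !Str  match  now at !Int.rec Z.…
step 2: !Int  match  now at rec Z.…
step 3: !Int  match  now at &{data: !Bool.?Str.?Int.end, ack: ?Unit.&{ok: !Unit.rec Z.…, data: !Bool.rec Z.…}}
step 4: & data  match  now at !Bool.?Str.?Int.end
step 5: !Bool  match  now at ?Str.?Int.end
step 6: ?Str  match  now at ?Int.end
step 7: ?Int  match  now at end
trace exhausted — no violation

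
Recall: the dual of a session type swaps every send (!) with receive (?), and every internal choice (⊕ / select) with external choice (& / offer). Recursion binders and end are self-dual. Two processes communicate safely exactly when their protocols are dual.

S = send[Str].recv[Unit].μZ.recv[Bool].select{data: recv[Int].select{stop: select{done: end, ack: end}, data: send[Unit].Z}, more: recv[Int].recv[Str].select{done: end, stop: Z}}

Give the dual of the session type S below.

send[Str] ↦ recv[Str]
  recv[Unit] ↦ send[Unit]
    μZ ↦ μZ  (μ self-dual)
      recv[Bool] ↦ send[Bool]
        select{data,more} ↦ offer{data,more}  (internal→external)
          [data]
            recv[Int] ↦ send[Int]
              select{stop,data} ↦ offer{stop,data}  (internal→external)
                [stop]
                  select{done,ack} ↦ offer{done,ack}  (internal→external)
                    [done]
                      dual(end) = end
                    [ack]
                      dual(end) = end
                [data]
                  send[Unit] ↦ recv[Unit]
                    dual(Z) = Z
          [more]
            recv[Int] ↦ send[Int]
              recv[Str] ↦ send[Str]
                select{done,stop} ↦ offer{done,stop}  (internal→external)
                  [done]
                    dual(end) = end
                  [stop]
                    dual(Z) = Z

recv[Str].send[Unit].μZ.send[Bool].offer{data: send[Int].offer{stop: offer{done: end, ack: end}, data: recv[Unit].Z}, more: send[Int].send[Str].offer{done: end, stop: Z}}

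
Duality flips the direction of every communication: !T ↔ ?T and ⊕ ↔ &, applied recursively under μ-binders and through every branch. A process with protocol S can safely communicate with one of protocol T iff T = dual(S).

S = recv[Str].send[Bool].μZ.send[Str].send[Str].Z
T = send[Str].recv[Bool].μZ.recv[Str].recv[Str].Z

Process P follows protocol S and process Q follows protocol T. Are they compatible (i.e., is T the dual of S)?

recv[Str] vs send[Str]  match
  send[Bool] vs recv[Bool]  match
    μZ vs μZ  match (rec unchanged)
      send[Str] vs recv[Str]  match
        send[Str] vs recv[Str]  match
          Z vs Z  match

YES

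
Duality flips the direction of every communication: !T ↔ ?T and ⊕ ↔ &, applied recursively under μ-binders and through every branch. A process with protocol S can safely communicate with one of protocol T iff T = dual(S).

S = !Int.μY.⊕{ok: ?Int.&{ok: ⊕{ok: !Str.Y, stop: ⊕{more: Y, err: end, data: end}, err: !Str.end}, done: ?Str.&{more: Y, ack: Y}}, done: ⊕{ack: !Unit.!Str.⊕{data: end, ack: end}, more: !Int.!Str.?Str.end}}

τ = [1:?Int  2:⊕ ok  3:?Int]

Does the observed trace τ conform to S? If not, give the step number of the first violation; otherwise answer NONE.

1

[1] got ?Int, protocol expects !Int  ✗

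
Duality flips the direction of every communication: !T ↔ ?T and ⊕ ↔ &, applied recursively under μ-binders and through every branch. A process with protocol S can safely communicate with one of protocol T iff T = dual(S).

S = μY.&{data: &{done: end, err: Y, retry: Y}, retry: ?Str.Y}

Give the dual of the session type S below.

μY = μY  (rec unchanged)
  &{data,retry} = ⊕{data,retry}  (offer→select)
    case data:
      &{done,err,retry} = ⊕{done,err,retry}  (offer→select)
        case done:
          end ↦ end
        case err:
          Y ↦ Y
        case retry:
          Y ↦ Y
    case retry:
      ?Str = !Str
        Y ↦ Y

μY.⊕{data: ⊕{done: end, err: Y, retry: Y}, retry: !Str.Y}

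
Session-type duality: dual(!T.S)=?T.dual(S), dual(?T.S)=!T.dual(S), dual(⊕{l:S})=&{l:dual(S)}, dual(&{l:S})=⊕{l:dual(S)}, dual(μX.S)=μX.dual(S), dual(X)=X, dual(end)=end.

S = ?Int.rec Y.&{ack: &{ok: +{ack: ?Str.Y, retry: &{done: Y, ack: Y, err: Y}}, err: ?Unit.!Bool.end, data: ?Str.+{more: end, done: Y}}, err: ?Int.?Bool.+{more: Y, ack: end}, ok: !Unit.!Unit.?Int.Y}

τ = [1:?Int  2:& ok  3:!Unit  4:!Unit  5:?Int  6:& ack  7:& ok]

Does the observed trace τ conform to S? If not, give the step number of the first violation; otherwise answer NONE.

@1 ?Int  ok  residual = rec Y.…
@2 & ok  ok  residual = !Unit.!Unit.?Int.rec Y.…
@3 !Unit  ok  residual = !Unit.?Int.rec Y.…
@4 !Unit  ok  residual = ?Int.rec Y.…
@5 ?Int  ok  residual = rec Y.…
@6 & ack  ok  residual = &{ok: +{ack: ?Str.rec Y.…, retry: &{done: rec Y.…, ack: rec Y.…, err: rec Y.…}}, err: ?Unit.!Bool.end, data: ?Str.+{more: end, done: rec Y.…}}
@7 & ok  ok  residual = +{ack: ?Str.rec Y.…, retry: &{done: rec Y.…, ack: rec Y.…, err: rec Y.…}}
τ conforms to S (length 7)

NONE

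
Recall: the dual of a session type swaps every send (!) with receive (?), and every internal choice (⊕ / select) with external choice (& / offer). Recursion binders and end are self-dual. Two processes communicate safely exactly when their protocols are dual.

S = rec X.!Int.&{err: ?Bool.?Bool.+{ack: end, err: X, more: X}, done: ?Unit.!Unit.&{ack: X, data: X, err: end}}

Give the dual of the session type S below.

rec X = rec X  (μ self-dual)
  !Int = ?Int
    &{err,done} = +{err,done}  (external→internal)
      case err:
        ?Bool = !Bool
          ?Bool = !Bool
            +{ack,err,more} = &{ack,err,more}  (internal→external)
              case ack:
                end self-dual
              case err:
                X self-dual
              case more:
                X self-dual
      case done:
        ?Unit = !Unit
          !Unit = ?Unit
            &{ack,data,err} = +{ack,data,err}  (external→internal)
              case ack:
                X self-dual
              case data:
                X self-dual
              case err:
                end self-dual

rec X.?Int.+{err: !Bool.!Bool.&{ack: end, err: X, more: X}, done: !Unit.?Unit.+{ack: X, data: X, err: end}}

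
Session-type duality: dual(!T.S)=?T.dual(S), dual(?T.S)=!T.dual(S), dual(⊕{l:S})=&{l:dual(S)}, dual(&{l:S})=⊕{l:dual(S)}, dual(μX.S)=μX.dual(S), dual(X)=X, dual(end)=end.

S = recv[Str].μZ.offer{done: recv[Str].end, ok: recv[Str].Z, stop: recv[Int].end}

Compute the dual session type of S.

send[Str].μZ.select{done: send[Str].end, ok: send[Str].Z, stop: send[Int].end}

recv[Str] → send[Str]
  μZ → μZ  (rec unchanged)
    offer{done,ok,stop} → select{done,ok,stop}  (&→⊕)
      case done:
        recv[Str] → send[Str]
          end self-dual
      case ok:
        recv[Str] → send[Str]
          Z self-dual
      case stop:
        recv[Int] → send[Int]
          end self-dual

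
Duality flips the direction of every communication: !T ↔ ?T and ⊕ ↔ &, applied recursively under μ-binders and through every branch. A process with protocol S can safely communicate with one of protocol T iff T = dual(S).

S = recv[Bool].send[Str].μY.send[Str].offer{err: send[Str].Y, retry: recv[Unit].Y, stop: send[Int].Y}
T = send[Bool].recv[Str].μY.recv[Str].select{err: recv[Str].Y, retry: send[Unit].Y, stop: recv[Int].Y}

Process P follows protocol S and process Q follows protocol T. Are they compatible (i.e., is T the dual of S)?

recv[Bool] vs send[Bool]  ok
  send[Str] vs recv[Str]  ok
    μY vs μY  ok (μ self-dual)
      send[Str] vs recv[Str]  ok
        offer{err,retry,stop} vs select{err,retry,stop}  ok label sets agree
          case err:
            send[Str] vs recv[Str]  ok
              Y vs Y  ok
          case retry:
            recv[Unit] vs send[Unit]  ok
              Y vs Y  ok
          case stop:
            send[Int] vs recv[Int]  ok
              Y vs Y  ok

YES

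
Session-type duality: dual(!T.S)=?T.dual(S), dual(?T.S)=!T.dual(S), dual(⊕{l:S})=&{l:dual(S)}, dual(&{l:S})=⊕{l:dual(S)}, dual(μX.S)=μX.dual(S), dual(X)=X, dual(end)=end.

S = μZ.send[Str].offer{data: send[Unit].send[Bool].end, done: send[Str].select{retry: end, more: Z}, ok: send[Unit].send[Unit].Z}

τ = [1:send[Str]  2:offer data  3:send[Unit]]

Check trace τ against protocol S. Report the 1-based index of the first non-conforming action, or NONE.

step 1: send[Str]  ✓  state: offer{data: send[Unit].send[Bool].end, done: send[Str].select{retry: end, more: μZ.…}, ok: send[Unit].send[Unit].μZ.…}
step 2: offer data  ✓  state: send[Unit].send[Bool].end
step 3: send[Unit]  ✓  state: send[Bool].end
τ conforms to S (length 3)

NONE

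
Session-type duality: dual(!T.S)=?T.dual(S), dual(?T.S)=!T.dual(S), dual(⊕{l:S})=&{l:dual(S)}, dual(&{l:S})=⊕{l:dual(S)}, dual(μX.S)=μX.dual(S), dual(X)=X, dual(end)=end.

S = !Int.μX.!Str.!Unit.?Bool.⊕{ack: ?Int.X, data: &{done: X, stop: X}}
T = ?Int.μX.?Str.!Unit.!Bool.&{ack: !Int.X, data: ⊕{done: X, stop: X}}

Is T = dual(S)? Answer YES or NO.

!Int ‖ ?Int  match
  μX ‖ μX  match (μ self-dual)
    !Str ‖ ?Str  match
      !Unit ‖ !Unit  ✗ same direction on both sides — not dual

NO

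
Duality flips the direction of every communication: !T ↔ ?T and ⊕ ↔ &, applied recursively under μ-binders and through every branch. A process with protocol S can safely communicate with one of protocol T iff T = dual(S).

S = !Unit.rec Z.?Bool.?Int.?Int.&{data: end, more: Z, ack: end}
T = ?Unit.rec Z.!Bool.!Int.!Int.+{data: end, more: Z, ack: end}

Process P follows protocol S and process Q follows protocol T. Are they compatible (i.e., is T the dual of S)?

!Unit | ?Unit  ✓
  rec Z | rec Z  ✓ (rec unchanged)
    ?Bool | !Bool  ✓
      ?Int | !Int  ✓
        ?Int | !Int  ✓
          &{data,more,ack} | +{data,more,ack}  ✓ labels match
            • data:
              end | end  ✓
            • more:
              Z | Z  ✓
            • ack:
              end | end  ✓

YES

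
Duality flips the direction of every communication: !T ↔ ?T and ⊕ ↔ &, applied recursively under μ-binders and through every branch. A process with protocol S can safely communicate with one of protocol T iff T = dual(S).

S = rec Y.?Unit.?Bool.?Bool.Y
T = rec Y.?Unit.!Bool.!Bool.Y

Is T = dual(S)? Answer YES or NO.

rec Y vs rec Y  match (rec unchanged)
  ?Unit vs ?Unit  ✗ same direction on both sides — not dual

NO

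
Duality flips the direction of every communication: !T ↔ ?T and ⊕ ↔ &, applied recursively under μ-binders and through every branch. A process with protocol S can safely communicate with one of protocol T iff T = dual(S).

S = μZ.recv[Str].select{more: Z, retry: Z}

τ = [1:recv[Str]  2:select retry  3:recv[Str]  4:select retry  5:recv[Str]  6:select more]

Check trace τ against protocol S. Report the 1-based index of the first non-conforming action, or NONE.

step 1: recv[Str]  match  state: select{more: μZ.…, retry: μZ.…}
step 2: select retry  match  state: μZ.…
step 3: recv[Str]  match  state: select{more: μZ.…, retry: μZ.…}
step 4: select retry  match  state: μZ.…
step 5: recv[Str]  match  state: select{more: μZ.…, retry: μZ.…}
step 6: select more  match  state: μZ.…
trace exhausted — no violation

NONE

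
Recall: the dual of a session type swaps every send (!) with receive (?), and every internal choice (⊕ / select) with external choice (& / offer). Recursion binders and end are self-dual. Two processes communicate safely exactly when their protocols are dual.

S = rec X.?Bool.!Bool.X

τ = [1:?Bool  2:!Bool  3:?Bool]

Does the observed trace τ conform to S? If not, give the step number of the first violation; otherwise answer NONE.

step 1: ?Bool  match  cont: !Bool.rec X.…
step 2: !Bool  match  cont: rec X.…
step 3: ?Bool  match  cont: !Bool.rec X.…
all 3 steps conform

NONE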